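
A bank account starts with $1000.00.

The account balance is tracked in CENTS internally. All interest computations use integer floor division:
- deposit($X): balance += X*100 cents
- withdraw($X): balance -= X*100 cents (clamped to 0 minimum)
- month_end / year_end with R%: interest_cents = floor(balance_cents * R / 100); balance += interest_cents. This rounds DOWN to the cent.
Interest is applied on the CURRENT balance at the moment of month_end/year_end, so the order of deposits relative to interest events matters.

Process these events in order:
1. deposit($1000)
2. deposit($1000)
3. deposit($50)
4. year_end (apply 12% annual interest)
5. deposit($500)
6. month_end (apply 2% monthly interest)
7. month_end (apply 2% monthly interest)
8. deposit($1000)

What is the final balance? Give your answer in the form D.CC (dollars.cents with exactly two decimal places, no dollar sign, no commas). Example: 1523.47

After 1 (deposit($1000)): balance=$2000.00 total_interest=$0.00
After 2 (deposit($1000)): balance=$3000.00 total_interest=$0.00
After 3 (deposit($50)): balance=$3050.00 total_interest=$0.00
After 4 (year_end (apply 12% annual interest)): balance=$3416.00 total_interest=$366.00
After 5 (deposit($500)): balance=$3916.00 total_interest=$366.00
After 6 (month_end (apply 2% monthly interest)): balance=$3994.32 total_interest=$444.32
After 7 (month_end (apply 2% monthly interest)): balance=$4074.20 total_interest=$524.20
After 8 (deposit($1000)): balance=$5074.20 total_interest=$524.20

Answer: 5074.20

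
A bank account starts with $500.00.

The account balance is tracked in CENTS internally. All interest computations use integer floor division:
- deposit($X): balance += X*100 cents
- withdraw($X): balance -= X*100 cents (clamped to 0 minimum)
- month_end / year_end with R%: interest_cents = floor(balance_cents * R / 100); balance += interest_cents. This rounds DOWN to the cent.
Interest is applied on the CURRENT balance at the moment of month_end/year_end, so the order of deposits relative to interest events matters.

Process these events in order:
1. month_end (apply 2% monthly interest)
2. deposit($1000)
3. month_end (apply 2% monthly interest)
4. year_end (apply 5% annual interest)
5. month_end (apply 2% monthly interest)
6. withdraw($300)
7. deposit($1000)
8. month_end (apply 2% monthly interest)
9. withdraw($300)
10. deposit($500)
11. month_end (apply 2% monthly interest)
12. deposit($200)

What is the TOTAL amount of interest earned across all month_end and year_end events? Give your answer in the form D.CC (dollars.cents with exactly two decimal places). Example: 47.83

Answer: 248.47

Derivation:
After 1 (month_end (apply 2% monthly interest)): balance=$510.00 total_interest=$10.00
After 2 (deposit($1000)): balance=$1510.00 total_interest=$10.00
After 3 (month_end (apply 2% monthly interest)): balance=$1540.20 total_interest=$40.20
After 4 (year_end (apply 5% annual interest)): balance=$1617.21 total_interest=$117.21
After 5 (month_end (apply 2% monthly interest)): balance=$1649.55 total_interest=$149.55
After 6 (withdraw($300)): balance=$1349.55 total_interest=$149.55
After 7 (deposit($1000)): balance=$2349.55 total_interest=$149.55
After 8 (month_end (apply 2% monthly interest)): balance=$2396.54 total_interest=$196.54
After 9 (withdraw($300)): balance=$2096.54 total_interest=$196.54
After 10 (deposit($500)): balance=$2596.54 total_interest=$196.54
After 11 (month_end (apply 2% monthly interest)): balance=$2648.47 total_interest=$248.47
After 12 (deposit($200)): balance=$2848.47 total_interest=$248.47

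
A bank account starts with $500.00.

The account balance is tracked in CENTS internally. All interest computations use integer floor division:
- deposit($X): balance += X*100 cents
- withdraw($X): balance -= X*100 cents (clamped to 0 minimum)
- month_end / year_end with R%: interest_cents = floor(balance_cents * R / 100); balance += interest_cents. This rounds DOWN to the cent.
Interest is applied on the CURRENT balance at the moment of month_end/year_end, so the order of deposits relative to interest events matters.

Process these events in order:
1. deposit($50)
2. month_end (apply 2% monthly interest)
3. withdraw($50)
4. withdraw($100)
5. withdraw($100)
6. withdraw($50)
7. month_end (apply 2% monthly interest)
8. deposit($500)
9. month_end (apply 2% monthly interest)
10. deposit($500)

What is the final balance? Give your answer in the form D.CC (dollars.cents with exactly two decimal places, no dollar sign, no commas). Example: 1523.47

Answer: 1281.54

Derivation:
After 1 (deposit($50)): balance=$550.00 total_interest=$0.00
After 2 (month_end (apply 2% monthly interest)): balance=$561.00 total_interest=$11.00
After 3 (withdraw($50)): balance=$511.00 total_interest=$11.00
After 4 (withdraw($100)): balance=$411.00 total_interest=$11.00
After 5 (withdraw($100)): balance=$311.00 total_interest=$11.00
After 6 (withdraw($50)): balance=$261.00 total_interest=$11.00
After 7 (month_end (apply 2% monthly interest)): balance=$266.22 total_interest=$16.22
After 8 (deposit($500)): balance=$766.22 total_interest=$16.22
After 9 (month_end (apply 2% monthly interest)): balance=$781.54 total_interest=$31.54
After 10 (deposit($500)): balance=$1281.54 total_interest=$31.54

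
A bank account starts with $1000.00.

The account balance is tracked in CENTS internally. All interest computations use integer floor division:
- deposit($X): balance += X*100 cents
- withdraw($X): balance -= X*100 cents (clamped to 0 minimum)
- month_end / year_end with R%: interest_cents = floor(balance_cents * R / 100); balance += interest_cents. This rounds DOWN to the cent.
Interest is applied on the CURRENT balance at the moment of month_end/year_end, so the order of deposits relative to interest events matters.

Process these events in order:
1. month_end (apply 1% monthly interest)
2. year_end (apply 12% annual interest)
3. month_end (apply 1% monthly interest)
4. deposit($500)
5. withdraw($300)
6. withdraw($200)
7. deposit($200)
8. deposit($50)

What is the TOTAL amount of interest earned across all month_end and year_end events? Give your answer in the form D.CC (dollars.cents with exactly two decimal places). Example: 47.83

Answer: 142.51

Derivation:
After 1 (month_end (apply 1% monthly interest)): balance=$1010.00 total_interest=$10.00
After 2 (year_end (apply 12% annual interest)): balance=$1131.20 total_interest=$131.20
After 3 (month_end (apply 1% monthly interest)): balance=$1142.51 total_interest=$142.51
After 4 (deposit($500)): balance=$1642.51 total_interest=$142.51
After 5 (withdraw($300)): balance=$1342.51 total_interest=$142.51
After 6 (withdraw($200)): balance=$1142.51 total_interest=$142.51
After 7 (deposit($200)): balance=$1342.51 total_interest=$142.51
After 8 (deposit($50)): balance=$1392.51 total_interest=$142.51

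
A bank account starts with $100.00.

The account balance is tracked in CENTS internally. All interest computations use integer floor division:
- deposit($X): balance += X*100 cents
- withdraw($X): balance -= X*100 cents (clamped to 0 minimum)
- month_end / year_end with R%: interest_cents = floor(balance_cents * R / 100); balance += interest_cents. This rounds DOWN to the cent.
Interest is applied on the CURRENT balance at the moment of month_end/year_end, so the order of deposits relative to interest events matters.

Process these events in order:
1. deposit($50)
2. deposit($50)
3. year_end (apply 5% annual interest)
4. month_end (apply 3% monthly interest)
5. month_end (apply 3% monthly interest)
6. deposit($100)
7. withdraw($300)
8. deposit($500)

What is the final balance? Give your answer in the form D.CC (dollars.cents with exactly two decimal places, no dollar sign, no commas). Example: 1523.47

After 1 (deposit($50)): balance=$150.00 total_interest=$0.00
After 2 (deposit($50)): balance=$200.00 total_interest=$0.00
After 3 (year_end (apply 5% annual interest)): balance=$210.00 total_interest=$10.00
After 4 (month_end (apply 3% monthly interest)): balance=$216.30 total_interest=$16.30
After 5 (month_end (apply 3% monthly interest)): balance=$222.78 total_interest=$22.78
After 6 (deposit($100)): balance=$322.78 total_interest=$22.78
After 7 (withdraw($300)): balance=$22.78 total_interest=$22.78
After 8 (deposit($500)): balance=$522.78 total_interest=$22.78

Answer: 522.78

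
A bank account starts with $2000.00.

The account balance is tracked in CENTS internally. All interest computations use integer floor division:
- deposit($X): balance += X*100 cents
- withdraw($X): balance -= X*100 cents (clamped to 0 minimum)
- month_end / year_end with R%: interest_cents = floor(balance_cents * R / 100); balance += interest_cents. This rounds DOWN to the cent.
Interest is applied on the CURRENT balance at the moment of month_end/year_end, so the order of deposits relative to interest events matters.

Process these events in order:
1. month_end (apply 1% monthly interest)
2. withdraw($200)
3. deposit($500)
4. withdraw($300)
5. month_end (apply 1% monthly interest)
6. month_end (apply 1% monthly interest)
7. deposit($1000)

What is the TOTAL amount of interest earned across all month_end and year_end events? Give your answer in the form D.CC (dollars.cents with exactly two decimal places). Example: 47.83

Answer: 60.60

Derivation:
After 1 (month_end (apply 1% monthly interest)): balance=$2020.00 total_interest=$20.00
After 2 (withdraw($200)): balance=$1820.00 total_interest=$20.00
After 3 (deposit($500)): balance=$2320.00 total_interest=$20.00
After 4 (withdraw($300)): balance=$2020.00 total_interest=$20.00
After 5 (month_end (apply 1% monthly interest)): balance=$2040.20 total_interest=$40.20
After 6 (month_end (apply 1% monthly interest)): balance=$2060.60 total_interest=$60.60
After 7 (deposit($1000)): balance=$3060.60 total_interest=$60.60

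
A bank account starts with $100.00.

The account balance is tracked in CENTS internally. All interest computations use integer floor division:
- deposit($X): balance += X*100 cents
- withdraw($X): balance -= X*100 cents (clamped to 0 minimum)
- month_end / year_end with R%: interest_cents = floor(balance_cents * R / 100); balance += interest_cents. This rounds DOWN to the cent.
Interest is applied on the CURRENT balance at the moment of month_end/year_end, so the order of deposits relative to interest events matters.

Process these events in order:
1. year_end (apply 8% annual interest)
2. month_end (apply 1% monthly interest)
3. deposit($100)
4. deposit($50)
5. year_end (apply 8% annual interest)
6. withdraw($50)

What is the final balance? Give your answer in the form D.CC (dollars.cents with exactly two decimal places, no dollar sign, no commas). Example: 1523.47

After 1 (year_end (apply 8% annual interest)): balance=$108.00 total_interest=$8.00
After 2 (month_end (apply 1% monthly interest)): balance=$109.08 total_interest=$9.08
After 3 (deposit($100)): balance=$209.08 total_interest=$9.08
After 4 (deposit($50)): balance=$259.08 total_interest=$9.08
After 5 (year_end (apply 8% annual interest)): balance=$279.80 total_interest=$29.80
After 6 (withdraw($50)): balance=$229.80 total_interest=$29.80

Answer: 229.80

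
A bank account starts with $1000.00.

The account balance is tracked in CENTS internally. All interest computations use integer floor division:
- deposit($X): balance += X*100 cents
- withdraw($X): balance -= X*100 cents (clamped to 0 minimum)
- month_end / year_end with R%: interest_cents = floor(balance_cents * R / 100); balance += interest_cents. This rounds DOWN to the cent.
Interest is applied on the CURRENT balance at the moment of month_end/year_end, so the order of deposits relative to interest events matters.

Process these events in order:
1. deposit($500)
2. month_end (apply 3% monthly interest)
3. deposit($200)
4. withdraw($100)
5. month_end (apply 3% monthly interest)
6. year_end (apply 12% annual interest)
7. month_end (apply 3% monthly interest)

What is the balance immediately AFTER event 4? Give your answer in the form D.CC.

After 1 (deposit($500)): balance=$1500.00 total_interest=$0.00
After 2 (month_end (apply 3% monthly interest)): balance=$1545.00 total_interest=$45.00
After 3 (deposit($200)): balance=$1745.00 total_interest=$45.00
After 4 (withdraw($100)): balance=$1645.00 total_interest=$45.00

Answer: 1645.00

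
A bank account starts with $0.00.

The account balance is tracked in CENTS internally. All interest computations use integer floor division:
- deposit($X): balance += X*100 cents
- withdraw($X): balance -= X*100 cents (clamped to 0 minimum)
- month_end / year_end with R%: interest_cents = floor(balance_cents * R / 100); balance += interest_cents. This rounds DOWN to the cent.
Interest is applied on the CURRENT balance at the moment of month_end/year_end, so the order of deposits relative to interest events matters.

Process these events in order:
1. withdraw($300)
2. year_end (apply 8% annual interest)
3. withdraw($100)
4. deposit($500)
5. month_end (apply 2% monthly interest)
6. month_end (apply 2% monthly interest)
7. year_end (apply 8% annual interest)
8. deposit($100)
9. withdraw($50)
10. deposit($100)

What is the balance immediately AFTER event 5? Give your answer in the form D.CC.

After 1 (withdraw($300)): balance=$0.00 total_interest=$0.00
After 2 (year_end (apply 8% annual interest)): balance=$0.00 total_interest=$0.00
After 3 (withdraw($100)): balance=$0.00 total_interest=$0.00
After 4 (deposit($500)): balance=$500.00 total_interest=$0.00
After 5 (month_end (apply 2% monthly interest)): balance=$510.00 total_interest=$10.00

Answer: 510.00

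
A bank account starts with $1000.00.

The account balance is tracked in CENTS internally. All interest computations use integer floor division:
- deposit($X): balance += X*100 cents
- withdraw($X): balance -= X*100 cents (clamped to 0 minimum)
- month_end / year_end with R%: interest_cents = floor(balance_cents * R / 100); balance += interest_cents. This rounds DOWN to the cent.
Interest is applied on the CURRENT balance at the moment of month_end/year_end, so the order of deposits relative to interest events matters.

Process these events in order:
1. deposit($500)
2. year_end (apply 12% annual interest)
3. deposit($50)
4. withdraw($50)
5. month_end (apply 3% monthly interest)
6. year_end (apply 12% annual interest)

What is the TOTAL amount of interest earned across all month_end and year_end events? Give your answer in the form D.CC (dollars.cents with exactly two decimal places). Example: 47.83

After 1 (deposit($500)): balance=$1500.00 total_interest=$0.00
After 2 (year_end (apply 12% annual interest)): balance=$1680.00 total_interest=$180.00
After 3 (deposit($50)): balance=$1730.00 total_interest=$180.00
After 4 (withdraw($50)): balance=$1680.00 total_interest=$180.00
After 5 (month_end (apply 3% monthly interest)): balance=$1730.40 total_interest=$230.40
After 6 (year_end (apply 12% annual interest)): balance=$1938.04 total_interest=$438.04

Answer: 438.04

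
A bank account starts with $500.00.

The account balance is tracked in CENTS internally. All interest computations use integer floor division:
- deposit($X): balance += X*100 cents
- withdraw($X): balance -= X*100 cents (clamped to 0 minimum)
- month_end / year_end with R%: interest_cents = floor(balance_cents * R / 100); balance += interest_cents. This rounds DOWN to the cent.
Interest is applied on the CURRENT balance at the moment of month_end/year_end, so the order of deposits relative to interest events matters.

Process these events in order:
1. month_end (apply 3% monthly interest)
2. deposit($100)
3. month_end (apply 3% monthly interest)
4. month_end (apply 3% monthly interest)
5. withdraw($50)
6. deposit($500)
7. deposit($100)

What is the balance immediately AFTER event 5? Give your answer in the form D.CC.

Answer: 602.45

Derivation:
After 1 (month_end (apply 3% monthly interest)): balance=$515.00 total_interest=$15.00
After 2 (deposit($100)): balance=$615.00 total_interest=$15.00
After 3 (month_end (apply 3% monthly interest)): balance=$633.45 total_interest=$33.45
After 4 (month_end (apply 3% monthly interest)): balance=$652.45 total_interest=$52.45
After 5 (withdraw($50)): balance=$602.45 total_interest=$52.45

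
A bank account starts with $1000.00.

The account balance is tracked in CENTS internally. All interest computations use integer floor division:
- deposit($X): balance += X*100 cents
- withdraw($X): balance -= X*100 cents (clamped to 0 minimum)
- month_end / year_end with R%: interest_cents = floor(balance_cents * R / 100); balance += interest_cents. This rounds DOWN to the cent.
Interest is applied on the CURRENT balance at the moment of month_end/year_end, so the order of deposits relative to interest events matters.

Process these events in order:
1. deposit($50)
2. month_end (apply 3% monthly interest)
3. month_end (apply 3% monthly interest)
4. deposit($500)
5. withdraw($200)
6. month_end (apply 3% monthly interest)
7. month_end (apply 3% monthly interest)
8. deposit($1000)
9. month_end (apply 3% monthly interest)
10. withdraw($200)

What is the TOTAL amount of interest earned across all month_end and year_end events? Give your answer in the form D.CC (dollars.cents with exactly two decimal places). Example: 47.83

Answer: 225.04

Derivation:
After 1 (deposit($50)): balance=$1050.00 total_interest=$0.00
After 2 (month_end (apply 3% monthly interest)): balance=$1081.50 total_interest=$31.50
After 3 (month_end (apply 3% monthly interest)): balance=$1113.94 total_interest=$63.94
After 4 (deposit($500)): balance=$1613.94 total_interest=$63.94
After 5 (withdraw($200)): balance=$1413.94 total_interest=$63.94
After 6 (month_end (apply 3% monthly interest)): balance=$1456.35 total_interest=$106.35
After 7 (month_end (apply 3% monthly interest)): balance=$1500.04 total_interest=$150.04
After 8 (deposit($1000)): balance=$2500.04 total_interest=$150.04
After 9 (month_end (apply 3% monthly interest)): balance=$2575.04 total_interest=$225.04
After 10 (withdraw($200)): balance=$2375.04 total_interest=$225.04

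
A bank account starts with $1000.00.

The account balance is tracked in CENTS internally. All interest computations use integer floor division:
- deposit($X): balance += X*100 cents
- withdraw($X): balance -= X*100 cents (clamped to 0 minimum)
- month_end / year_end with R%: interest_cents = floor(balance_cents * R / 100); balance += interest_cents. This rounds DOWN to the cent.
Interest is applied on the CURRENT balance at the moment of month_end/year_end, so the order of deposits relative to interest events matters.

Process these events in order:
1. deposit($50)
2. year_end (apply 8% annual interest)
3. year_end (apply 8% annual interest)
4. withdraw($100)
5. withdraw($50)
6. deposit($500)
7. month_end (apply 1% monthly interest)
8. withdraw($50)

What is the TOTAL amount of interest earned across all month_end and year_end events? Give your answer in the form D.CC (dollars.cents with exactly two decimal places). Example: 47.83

Answer: 190.46

Derivation:
After 1 (deposit($50)): balance=$1050.00 total_interest=$0.00
After 2 (year_end (apply 8% annual interest)): balance=$1134.00 total_interest=$84.00
After 3 (year_end (apply 8% annual interest)): balance=$1224.72 total_interest=$174.72
After 4 (withdraw($100)): balance=$1124.72 total_interest=$174.72
After 5 (withdraw($50)): balance=$1074.72 total_interest=$174.72
After 6 (deposit($500)): balance=$1574.72 total_interest=$174.72
After 7 (month_end (apply 1% monthly interest)): balance=$1590.46 total_interest=$190.46
After 8 (withdraw($50)): balance=$1540.46 total_interest=$190.46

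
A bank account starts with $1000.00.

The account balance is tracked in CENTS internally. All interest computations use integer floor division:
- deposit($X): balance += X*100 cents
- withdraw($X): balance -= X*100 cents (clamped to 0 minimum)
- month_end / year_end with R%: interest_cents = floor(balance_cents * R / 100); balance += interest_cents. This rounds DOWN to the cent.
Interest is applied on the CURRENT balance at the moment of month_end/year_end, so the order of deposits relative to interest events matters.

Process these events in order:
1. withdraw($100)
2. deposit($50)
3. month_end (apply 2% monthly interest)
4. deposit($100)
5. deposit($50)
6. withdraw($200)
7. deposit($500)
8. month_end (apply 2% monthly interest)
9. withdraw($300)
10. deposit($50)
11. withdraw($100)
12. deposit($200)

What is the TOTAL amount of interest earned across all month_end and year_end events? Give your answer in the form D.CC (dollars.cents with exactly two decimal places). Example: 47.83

Answer: 47.38

Derivation:
After 1 (withdraw($100)): balance=$900.00 total_interest=$0.00
After 2 (deposit($50)): balance=$950.00 total_interest=$0.00
After 3 (month_end (apply 2% monthly interest)): balance=$969.00 total_interest=$19.00
After 4 (deposit($100)): balance=$1069.00 total_interest=$19.00
After 5 (deposit($50)): balance=$1119.00 total_interest=$19.00
After 6 (withdraw($200)): balance=$919.00 total_interest=$19.00
After 7 (deposit($500)): balance=$1419.00 total_interest=$19.00
After 8 (month_end (apply 2% monthly interest)): balance=$1447.38 total_interest=$47.38
After 9 (withdraw($300)): balance=$1147.38 total_interest=$47.38
After 10 (deposit($50)): balance=$1197.38 total_interest=$47.38
After 11 (withdraw($100)): balance=$1097.38 total_interest=$47.38
After 12 (deposit($200)): balance=$1297.38 total_interest=$47.38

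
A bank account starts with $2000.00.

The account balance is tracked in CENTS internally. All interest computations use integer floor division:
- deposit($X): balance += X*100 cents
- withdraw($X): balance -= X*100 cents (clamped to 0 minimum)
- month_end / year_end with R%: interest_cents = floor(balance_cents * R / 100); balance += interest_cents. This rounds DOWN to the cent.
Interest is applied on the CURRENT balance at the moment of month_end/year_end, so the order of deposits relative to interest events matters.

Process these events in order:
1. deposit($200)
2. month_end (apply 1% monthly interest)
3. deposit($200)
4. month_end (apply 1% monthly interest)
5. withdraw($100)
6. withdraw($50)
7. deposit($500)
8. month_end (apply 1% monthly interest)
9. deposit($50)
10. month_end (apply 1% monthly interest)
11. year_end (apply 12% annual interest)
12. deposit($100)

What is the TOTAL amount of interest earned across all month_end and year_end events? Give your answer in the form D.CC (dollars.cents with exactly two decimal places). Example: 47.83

Answer: 451.27

Derivation:
After 1 (deposit($200)): balance=$2200.00 total_interest=$0.00
After 2 (month_end (apply 1% monthly interest)): balance=$2222.00 total_interest=$22.00
After 3 (deposit($200)): balance=$2422.00 total_interest=$22.00
After 4 (month_end (apply 1% monthly interest)): balance=$2446.22 total_interest=$46.22
After 5 (withdraw($100)): balance=$2346.22 total_interest=$46.22
After 6 (withdraw($50)): balance=$2296.22 total_interest=$46.22
After 7 (deposit($500)): balance=$2796.22 total_interest=$46.22
After 8 (month_end (apply 1% monthly interest)): balance=$2824.18 total_interest=$74.18
After 9 (deposit($50)): balance=$2874.18 total_interest=$74.18
After 10 (month_end (apply 1% monthly interest)): balance=$2902.92 total_interest=$102.92
After 11 (year_end (apply 12% annual interest)): balance=$3251.27 total_interest=$451.27
After 12 (deposit($100)): balance=$3351.27 total_interest=$451.27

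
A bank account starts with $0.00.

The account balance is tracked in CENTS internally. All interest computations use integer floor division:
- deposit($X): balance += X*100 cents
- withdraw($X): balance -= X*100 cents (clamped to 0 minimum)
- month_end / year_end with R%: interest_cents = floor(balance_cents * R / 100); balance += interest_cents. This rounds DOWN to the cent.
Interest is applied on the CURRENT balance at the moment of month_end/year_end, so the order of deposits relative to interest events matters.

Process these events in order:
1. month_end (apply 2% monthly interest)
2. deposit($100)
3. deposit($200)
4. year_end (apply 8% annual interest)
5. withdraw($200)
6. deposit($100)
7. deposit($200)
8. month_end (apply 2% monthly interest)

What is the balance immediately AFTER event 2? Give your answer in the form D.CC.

After 1 (month_end (apply 2% monthly interest)): balance=$0.00 total_interest=$0.00
After 2 (deposit($100)): balance=$100.00 total_interest=$0.00

Answer: 100.00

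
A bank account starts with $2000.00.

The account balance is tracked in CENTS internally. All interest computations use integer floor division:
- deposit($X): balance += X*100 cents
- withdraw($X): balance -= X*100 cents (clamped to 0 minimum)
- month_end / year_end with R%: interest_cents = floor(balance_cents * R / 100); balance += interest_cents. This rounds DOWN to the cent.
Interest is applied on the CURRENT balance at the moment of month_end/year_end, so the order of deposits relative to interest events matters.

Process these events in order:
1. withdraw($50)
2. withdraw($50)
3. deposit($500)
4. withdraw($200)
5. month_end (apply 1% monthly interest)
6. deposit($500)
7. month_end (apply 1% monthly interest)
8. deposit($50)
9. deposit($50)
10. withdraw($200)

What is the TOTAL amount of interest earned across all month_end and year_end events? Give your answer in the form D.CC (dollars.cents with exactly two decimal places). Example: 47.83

After 1 (withdraw($50)): balance=$1950.00 total_interest=$0.00
After 2 (withdraw($50)): balance=$1900.00 total_interest=$0.00
After 3 (deposit($500)): balance=$2400.00 total_interest=$0.00
After 4 (withdraw($200)): balance=$2200.00 total_interest=$0.00
After 5 (month_end (apply 1% monthly interest)): balance=$2222.00 total_interest=$22.00
After 6 (deposit($500)): balance=$2722.00 total_interest=$22.00
After 7 (month_end (apply 1% monthly interest)): balance=$2749.22 total_interest=$49.22
After 8 (deposit($50)): balance=$2799.22 total_interest=$49.22
After 9 (deposit($50)): balance=$2849.22 total_interest=$49.22
After 10 (withdraw($200)): balance=$2649.22 total_interest=$49.22

Answer: 49.22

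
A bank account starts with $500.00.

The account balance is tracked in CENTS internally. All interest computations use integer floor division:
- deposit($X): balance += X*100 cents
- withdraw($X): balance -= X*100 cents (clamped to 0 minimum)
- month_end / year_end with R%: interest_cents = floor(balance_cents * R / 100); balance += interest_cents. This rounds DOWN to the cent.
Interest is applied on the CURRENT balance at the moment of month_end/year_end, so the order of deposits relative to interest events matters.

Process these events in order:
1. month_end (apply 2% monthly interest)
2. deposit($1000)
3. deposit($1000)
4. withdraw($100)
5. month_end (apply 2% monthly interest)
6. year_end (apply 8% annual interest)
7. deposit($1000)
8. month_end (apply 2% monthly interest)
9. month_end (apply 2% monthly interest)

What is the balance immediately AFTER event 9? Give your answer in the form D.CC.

Answer: 3802.49

Derivation:
After 1 (month_end (apply 2% monthly interest)): balance=$510.00 total_interest=$10.00
After 2 (deposit($1000)): balance=$1510.00 total_interest=$10.00
After 3 (deposit($1000)): balance=$2510.00 total_interest=$10.00
After 4 (withdraw($100)): balance=$2410.00 total_interest=$10.00
After 5 (month_end (apply 2% monthly interest)): balance=$2458.20 total_interest=$58.20
After 6 (year_end (apply 8% annual interest)): balance=$2654.85 total_interest=$254.85
After 7 (deposit($1000)): balance=$3654.85 total_interest=$254.85
After 8 (month_end (apply 2% monthly interest)): balance=$3727.94 total_interest=$327.94
After 9 (month_end (apply 2% monthly interest)): balance=$3802.49 total_interest=$402.49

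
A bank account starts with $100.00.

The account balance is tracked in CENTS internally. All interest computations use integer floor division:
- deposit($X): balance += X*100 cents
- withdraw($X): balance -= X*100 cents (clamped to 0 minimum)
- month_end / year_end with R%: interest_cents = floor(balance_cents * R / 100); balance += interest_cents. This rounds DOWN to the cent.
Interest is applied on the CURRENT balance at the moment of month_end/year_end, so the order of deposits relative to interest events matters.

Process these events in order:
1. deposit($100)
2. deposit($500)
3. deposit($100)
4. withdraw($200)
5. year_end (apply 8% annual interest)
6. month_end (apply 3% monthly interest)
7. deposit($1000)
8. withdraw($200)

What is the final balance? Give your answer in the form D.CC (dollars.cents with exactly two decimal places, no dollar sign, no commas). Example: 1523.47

After 1 (deposit($100)): balance=$200.00 total_interest=$0.00
After 2 (deposit($500)): balance=$700.00 total_interest=$0.00
After 3 (deposit($100)): balance=$800.00 total_interest=$0.00
After 4 (withdraw($200)): balance=$600.00 total_interest=$0.00
After 5 (year_end (apply 8% annual interest)): balance=$648.00 total_interest=$48.00
After 6 (month_end (apply 3% monthly interest)): balance=$667.44 total_interest=$67.44
After 7 (deposit($1000)): balance=$1667.44 total_interest=$67.44
After 8 (withdraw($200)): balance=$1467.44 total_interest=$67.44

Answer: 1467.44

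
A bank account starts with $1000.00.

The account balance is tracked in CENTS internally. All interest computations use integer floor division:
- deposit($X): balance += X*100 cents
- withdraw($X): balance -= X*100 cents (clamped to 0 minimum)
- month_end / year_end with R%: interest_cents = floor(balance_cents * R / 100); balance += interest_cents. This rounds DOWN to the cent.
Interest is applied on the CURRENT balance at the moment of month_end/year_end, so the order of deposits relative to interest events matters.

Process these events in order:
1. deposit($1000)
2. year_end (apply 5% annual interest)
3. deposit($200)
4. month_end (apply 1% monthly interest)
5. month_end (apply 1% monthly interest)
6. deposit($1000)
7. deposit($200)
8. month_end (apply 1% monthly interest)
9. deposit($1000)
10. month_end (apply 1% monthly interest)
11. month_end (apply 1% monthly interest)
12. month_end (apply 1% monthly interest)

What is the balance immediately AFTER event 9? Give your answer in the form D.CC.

After 1 (deposit($1000)): balance=$2000.00 total_interest=$0.00
After 2 (year_end (apply 5% annual interest)): balance=$2100.00 total_interest=$100.00
After 3 (deposit($200)): balance=$2300.00 total_interest=$100.00
After 4 (month_end (apply 1% monthly interest)): balance=$2323.00 total_interest=$123.00
After 5 (month_end (apply 1% monthly interest)): balance=$2346.23 total_interest=$146.23
After 6 (deposit($1000)): balance=$3346.23 total_interest=$146.23
After 7 (deposit($200)): balance=$3546.23 total_interest=$146.23
After 8 (month_end (apply 1% monthly interest)): balance=$3581.69 total_interest=$181.69
After 9 (deposit($1000)): balance=$4581.69 total_interest=$181.69

Answer: 4581.69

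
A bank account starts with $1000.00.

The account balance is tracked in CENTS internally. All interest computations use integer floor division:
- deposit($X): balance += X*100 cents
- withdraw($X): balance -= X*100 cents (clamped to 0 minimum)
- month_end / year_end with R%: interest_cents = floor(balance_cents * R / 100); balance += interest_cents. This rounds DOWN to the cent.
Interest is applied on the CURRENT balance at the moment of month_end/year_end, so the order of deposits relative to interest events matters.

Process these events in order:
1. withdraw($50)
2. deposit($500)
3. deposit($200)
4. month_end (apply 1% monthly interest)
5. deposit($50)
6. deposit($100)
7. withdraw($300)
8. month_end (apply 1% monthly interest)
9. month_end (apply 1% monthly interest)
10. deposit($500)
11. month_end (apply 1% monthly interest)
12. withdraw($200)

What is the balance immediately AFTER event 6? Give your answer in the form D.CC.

Answer: 1816.50

Derivation:
After 1 (withdraw($50)): balance=$950.00 total_interest=$0.00
After 2 (deposit($500)): balance=$1450.00 total_interest=$0.00
After 3 (deposit($200)): balance=$1650.00 total_interest=$0.00
After 4 (month_end (apply 1% monthly interest)): balance=$1666.50 total_interest=$16.50
After 5 (deposit($50)): balance=$1716.50 total_interest=$16.50
After 6 (deposit($100)): balance=$1816.50 total_interest=$16.50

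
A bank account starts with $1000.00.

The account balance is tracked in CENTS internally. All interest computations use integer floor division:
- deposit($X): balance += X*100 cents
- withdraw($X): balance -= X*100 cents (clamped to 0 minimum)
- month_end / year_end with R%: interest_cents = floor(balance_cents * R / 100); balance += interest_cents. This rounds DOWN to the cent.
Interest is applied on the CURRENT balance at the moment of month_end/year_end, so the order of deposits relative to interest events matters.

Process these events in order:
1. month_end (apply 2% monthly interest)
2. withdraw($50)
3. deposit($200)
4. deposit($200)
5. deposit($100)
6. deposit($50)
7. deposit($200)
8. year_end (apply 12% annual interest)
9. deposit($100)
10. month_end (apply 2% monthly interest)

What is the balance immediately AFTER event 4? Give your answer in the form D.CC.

Answer: 1370.00

Derivation:
After 1 (month_end (apply 2% monthly interest)): balance=$1020.00 total_interest=$20.00
After 2 (withdraw($50)): balance=$970.00 total_interest=$20.00
After 3 (deposit($200)): balance=$1170.00 total_interest=$20.00
After 4 (deposit($200)): balance=$1370.00 total_interest=$20.00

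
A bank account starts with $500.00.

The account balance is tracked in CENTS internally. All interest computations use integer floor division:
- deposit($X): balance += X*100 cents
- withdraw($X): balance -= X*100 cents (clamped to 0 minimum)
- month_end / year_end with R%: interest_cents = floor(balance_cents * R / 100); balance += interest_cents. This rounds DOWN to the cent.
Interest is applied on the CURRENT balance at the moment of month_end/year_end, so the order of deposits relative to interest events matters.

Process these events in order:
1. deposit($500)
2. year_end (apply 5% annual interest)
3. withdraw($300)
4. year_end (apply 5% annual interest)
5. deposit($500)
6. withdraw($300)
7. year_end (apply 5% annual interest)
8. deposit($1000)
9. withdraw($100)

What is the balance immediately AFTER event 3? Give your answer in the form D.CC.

After 1 (deposit($500)): balance=$1000.00 total_interest=$0.00
After 2 (year_end (apply 5% annual interest)): balance=$1050.00 total_interest=$50.00
After 3 (withdraw($300)): balance=$750.00 total_interest=$50.00

Answer: 750.00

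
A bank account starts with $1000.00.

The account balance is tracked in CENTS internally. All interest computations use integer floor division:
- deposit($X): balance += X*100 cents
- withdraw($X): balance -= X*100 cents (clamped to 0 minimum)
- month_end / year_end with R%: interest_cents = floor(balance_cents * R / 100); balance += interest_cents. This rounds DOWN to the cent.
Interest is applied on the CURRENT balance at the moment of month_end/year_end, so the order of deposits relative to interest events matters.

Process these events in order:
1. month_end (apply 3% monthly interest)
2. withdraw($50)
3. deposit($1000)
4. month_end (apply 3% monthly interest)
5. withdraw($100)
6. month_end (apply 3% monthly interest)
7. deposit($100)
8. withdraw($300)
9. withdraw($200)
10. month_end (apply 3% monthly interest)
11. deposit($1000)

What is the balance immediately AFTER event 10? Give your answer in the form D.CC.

Answer: 1645.50

Derivation:
After 1 (month_end (apply 3% monthly interest)): balance=$1030.00 total_interest=$30.00
After 2 (withdraw($50)): balance=$980.00 total_interest=$30.00
After 3 (deposit($1000)): balance=$1980.00 total_interest=$30.00
After 4 (month_end (apply 3% monthly interest)): balance=$2039.40 total_interest=$89.40
After 5 (withdraw($100)): balance=$1939.40 total_interest=$89.40
After 6 (month_end (apply 3% monthly interest)): balance=$1997.58 total_interest=$147.58
After 7 (deposit($100)): balance=$2097.58 total_interest=$147.58
After 8 (withdraw($300)): balance=$1797.58 total_interest=$147.58
After 9 (withdraw($200)): balance=$1597.58 total_interest=$147.58
After 10 (month_end (apply 3% monthly interest)): balance=$1645.50 total_interest=$195.50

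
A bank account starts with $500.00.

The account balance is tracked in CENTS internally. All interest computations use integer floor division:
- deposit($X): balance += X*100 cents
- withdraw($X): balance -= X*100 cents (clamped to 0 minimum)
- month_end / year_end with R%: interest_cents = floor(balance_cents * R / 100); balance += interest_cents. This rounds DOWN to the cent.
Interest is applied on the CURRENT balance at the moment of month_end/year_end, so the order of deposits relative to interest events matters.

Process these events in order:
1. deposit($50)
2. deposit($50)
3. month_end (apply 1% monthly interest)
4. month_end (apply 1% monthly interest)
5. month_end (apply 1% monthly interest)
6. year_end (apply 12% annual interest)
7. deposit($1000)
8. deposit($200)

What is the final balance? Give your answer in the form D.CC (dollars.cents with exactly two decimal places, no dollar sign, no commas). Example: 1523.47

Answer: 1892.36

Derivation:
After 1 (deposit($50)): balance=$550.00 total_interest=$0.00
After 2 (deposit($50)): balance=$600.00 total_interest=$0.00
After 3 (month_end (apply 1% monthly interest)): balance=$606.00 total_interest=$6.00
After 4 (month_end (apply 1% monthly interest)): balance=$612.06 total_interest=$12.06
After 5 (month_end (apply 1% monthly interest)): balance=$618.18 total_interest=$18.18
After 6 (year_end (apply 12% annual interest)): balance=$692.36 total_interest=$92.36
After 7 (deposit($1000)): balance=$1692.36 total_interest=$92.36
After 8 (deposit($200)): balance=$1892.36 total_interest=$92.36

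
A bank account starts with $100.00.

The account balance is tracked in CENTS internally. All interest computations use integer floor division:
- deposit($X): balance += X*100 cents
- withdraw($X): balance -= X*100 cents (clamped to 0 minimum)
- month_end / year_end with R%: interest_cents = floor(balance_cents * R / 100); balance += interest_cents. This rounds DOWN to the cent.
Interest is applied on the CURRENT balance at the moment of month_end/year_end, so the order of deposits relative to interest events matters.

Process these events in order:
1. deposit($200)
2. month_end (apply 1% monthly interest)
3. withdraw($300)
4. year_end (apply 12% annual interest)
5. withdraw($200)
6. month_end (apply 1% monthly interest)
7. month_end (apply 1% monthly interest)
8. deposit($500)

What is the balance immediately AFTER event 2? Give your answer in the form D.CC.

After 1 (deposit($200)): balance=$300.00 total_interest=$0.00
After 2 (month_end (apply 1% monthly interest)): balance=$303.00 total_interest=$3.00

Answer: 303.00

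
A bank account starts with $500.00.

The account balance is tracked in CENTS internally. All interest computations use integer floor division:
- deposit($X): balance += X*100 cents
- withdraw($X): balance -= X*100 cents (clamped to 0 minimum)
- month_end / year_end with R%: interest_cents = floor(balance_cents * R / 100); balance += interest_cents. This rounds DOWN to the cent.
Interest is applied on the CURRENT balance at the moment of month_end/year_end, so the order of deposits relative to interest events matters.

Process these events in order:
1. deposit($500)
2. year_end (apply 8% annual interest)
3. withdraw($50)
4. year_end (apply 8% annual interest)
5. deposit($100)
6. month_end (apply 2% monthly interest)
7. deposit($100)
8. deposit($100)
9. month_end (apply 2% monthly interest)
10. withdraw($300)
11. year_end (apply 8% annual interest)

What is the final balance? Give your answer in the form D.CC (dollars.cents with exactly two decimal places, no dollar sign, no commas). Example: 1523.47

Answer: 1258.59

Derivation:
After 1 (deposit($500)): balance=$1000.00 total_interest=$0.00
After 2 (year_end (apply 8% annual interest)): balance=$1080.00 total_interest=$80.00
After 3 (withdraw($50)): balance=$1030.00 total_interest=$80.00
After 4 (year_end (apply 8% annual interest)): balance=$1112.40 total_interest=$162.40
After 5 (deposit($100)): balance=$1212.40 total_interest=$162.40
After 6 (month_end (apply 2% monthly interest)): balance=$1236.64 total_interest=$186.64
After 7 (deposit($100)): balance=$1336.64 total_interest=$186.64
After 8 (deposit($100)): balance=$1436.64 total_interest=$186.64
After 9 (month_end (apply 2% monthly interest)): balance=$1465.37 total_interest=$215.37
After 10 (withdraw($300)): balance=$1165.37 total_interest=$215.37
After 11 (year_end (apply 8% annual interest)): balance=$1258.59 total_interest=$308.59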